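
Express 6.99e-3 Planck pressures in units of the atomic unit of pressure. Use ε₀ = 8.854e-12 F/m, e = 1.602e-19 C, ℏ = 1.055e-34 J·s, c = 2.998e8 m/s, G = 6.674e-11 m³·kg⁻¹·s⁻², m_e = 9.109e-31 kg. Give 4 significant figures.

1.105e98

Planck pressure: p_P = c⁷/(ℏG²) = 4.632e113 Pa
atomic unit of pressure: P_au = E_h/a₀³ = m_e⁴e¹⁰/((4πε₀)⁵ℏ⁸) = 2.929e13 Pa
6.99e-3 × 4.632e113 / 2.929e13 = 1.105e98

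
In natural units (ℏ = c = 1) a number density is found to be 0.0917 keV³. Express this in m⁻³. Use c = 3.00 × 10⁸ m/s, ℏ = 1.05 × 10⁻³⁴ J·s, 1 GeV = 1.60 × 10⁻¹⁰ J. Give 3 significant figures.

1.20 × 10²⁸ m⁻³

Number density is [L]⁻³ = [E]³/(ℏc)³.
1 GeV³ → 1/(ℏc)³ × (1 GeV in J)³ = 1.31 × 10⁴⁷ m⁻³.
Convert the energy scale: 0.0917 keV³ = 9.17 × 10⁻²⁰ GeV³.
Result: 9.17 × 10⁻²⁰ × 1.31 × 10⁴⁷ = 1.20 × 10²⁸ m⁻³.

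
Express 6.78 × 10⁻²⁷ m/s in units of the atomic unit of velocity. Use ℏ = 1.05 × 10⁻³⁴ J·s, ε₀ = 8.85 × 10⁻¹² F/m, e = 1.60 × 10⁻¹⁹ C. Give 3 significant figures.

3.09 × 10⁻³³

atomic unit of velocity: v_au = e²/(4πε₀ℏ) = 2.19 × 10⁶ m/s.
6.78 × 10⁻²⁷ / 2.19 × 10⁶ = 3.09 × 10⁻³³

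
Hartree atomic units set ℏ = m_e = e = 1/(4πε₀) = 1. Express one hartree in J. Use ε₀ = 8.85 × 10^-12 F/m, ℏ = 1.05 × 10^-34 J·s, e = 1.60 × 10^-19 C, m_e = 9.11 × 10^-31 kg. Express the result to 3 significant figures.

4.38 × 10^-18 J

Dimensional analysis gives E_h = m_e e⁴/(4πε₀ℏ)².
  = 5.97 × 10^-106 / 1.36 × 10^-88
  = 4.38 × 10^-18 J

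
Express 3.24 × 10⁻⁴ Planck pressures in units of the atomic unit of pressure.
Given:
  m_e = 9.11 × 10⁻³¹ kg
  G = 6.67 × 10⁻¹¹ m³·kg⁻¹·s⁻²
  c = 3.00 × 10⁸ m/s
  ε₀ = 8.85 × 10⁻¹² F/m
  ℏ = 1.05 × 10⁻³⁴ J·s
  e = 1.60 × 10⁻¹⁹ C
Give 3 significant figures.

5.03 × 10⁹⁶

Planck pressure: p_P = c⁷/(ℏG²) = 4.68 × 10¹¹³ Pa
atomic unit of pressure: P_au = E_h/a₀³ = m_e⁴e¹⁰/((4πε₀)⁵ℏ⁸) = 3.01 × 10¹³ Pa
3.24 × 10⁻⁴ × 4.68 × 10¹¹³ / 3.01 × 10¹³ = 5.03 × 10⁹⁶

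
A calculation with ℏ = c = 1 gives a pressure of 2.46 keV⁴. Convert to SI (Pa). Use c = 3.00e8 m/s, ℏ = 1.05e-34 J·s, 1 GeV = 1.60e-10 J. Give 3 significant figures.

5.16e13 Pa

Pressure is [E]/[L]³ = [E]⁴/(ℏc)³.
1 GeV⁴ → 1/(ℏc)³ × (1 GeV in J)⁴ = 2.10e37 Pa.
Convert the energy scale: 2.46 keV⁴ = 2.46e-24 GeV⁴.
Result: 2.46e-24 × 2.10e37 = 5.16e13 Pa.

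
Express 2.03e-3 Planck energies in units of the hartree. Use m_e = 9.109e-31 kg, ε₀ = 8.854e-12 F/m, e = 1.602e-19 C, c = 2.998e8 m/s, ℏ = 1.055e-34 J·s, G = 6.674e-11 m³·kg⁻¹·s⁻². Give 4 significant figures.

Planck energy: E_P = √(ℏc⁵/G) = 1.957e9 J
hartree: E_h = m_e e⁴/(4πε₀ℏ)² = 4.354e-18 J
2.03e-3 × 1.957e9 / 4.354e-18 = 9.122e23

9.122e23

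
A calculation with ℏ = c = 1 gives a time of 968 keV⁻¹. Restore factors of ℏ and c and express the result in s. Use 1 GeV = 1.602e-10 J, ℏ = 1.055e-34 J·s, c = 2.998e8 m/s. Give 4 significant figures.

A time is [E]⁻¹ in ℏ=c=1; restore one factor of ℏ.
1 GeV⁻¹ → ℏ × (1 GeV in J)⁻¹ = 6.586e-25 s.
Convert the energy scale: 968 keV⁻¹ = 9.68e8 GeV⁻¹.
Result: 9.68e8 × 6.586e-25 = 6.375e-16 s.

6.375e-16 s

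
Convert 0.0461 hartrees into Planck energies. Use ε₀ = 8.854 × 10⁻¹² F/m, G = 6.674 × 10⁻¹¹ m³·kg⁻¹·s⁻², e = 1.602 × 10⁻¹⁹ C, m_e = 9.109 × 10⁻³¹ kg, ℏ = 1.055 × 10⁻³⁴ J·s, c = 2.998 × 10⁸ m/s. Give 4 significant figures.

1.026 × 10⁻²⁸

hartree: E_h = m_e e⁴/(4πε₀ℏ)² = 4.354 × 10⁻¹⁸ J
Planck energy: E_P = √(ℏc⁵/G) = 1.957 × 10⁹ J
0.0461 × 4.354 × 10⁻¹⁸ / 1.957 × 10⁹ = 1.026 × 10⁻²⁸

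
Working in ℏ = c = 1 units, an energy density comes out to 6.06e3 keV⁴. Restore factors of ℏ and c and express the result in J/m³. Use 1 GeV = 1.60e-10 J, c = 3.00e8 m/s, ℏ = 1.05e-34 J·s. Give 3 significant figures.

1.27e17 J/m³

[E]/[L]³ = [E]⁴/(ℏc)³; restore (ℏc)⁻³.
1 GeV⁴ → 1/(ℏc)³ × (1 GeV in J)⁴ = 2.10e37 J/m³.
Convert the energy scale: 6.06e3 keV⁴ = 6.06e-21 GeV⁴.
Result: 6.06e-21 × 2.10e37 = 1.27e17 J/m³.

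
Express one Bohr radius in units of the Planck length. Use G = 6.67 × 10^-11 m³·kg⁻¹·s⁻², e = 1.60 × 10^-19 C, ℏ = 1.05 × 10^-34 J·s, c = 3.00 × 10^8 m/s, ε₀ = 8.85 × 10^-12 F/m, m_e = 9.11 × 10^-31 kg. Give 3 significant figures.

3.26 × 10^24

Bohr radius: a₀ = 4πε₀ℏ²/(m_e e²) = 5.26 × 10^-11 m
Planck length: ℓ_P = √(ℏG/c³) = 1.61 × 10^-35 m
ratio = 5.26 × 10^-11 / 1.61 × 10^-35 = 3.26 × 10^24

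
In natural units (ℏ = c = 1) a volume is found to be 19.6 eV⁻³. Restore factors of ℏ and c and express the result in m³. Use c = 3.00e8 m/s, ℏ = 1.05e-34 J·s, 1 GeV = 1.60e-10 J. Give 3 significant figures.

1.50e-19 m³

Volume is [L]³ = [E]⁻³·(ℏc)³.
1 GeV⁻³ → (ℏc)³ × (1 GeV in J)⁻³ = 7.63e-48 m³.
Convert the energy scale: 19.6 eV⁻³ = 1.96e28 GeV⁻³.
Result: 1.96e28 × 7.63e-48 = 1.50e-19 m³.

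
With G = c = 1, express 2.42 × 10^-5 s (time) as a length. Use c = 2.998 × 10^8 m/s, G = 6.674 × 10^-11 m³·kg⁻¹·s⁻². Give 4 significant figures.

Time → length via c.
2.42 × 10^-5 s × (c) = 7.255 × 10^3 m

7.255 × 10^3 m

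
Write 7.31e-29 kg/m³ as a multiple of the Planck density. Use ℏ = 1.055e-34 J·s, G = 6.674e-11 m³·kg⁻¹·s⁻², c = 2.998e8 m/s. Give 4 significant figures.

1.418e-125

Planck density: ρ_P = c⁵/(ℏG²) = 5.154e96 kg/m³.
7.31e-29 / 5.154e96 = 1.418e-125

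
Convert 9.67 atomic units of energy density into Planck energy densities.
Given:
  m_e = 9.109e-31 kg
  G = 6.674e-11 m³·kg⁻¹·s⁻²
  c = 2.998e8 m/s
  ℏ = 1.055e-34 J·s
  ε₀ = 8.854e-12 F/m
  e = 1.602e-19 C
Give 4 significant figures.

atomic unit of energy density: u_au = E_h/a₀³ = m_e⁴e¹⁰/((4πε₀)⁵ℏ⁸) = 2.929e13 J/m³
Planck energy density: u_P = c⁷/(ℏG²) = 4.632e113 J/m³
9.67 × 2.929e13 / 4.632e113 = 6.115e-100

6.115e-100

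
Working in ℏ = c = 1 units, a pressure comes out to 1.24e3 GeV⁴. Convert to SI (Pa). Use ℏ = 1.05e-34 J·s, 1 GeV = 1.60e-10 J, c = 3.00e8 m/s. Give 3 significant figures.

2.60e40 Pa

Pressure is [E]/[L]³ = [E]⁴/(ℏc)³.
1 GeV⁴ → 1/(ℏc)³ × (1 GeV in J)⁴ = 2.10e37 Pa.
Result: 1.24e3 × 2.10e37 = 2.60e40 Pa.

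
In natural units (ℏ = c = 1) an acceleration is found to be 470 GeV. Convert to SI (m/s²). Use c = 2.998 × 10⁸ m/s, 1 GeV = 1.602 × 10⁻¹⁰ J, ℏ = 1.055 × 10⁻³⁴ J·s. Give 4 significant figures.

2.140 × 10³⁵ m/s²

Acceleration is [L]/[T]² = c·[E]/ℏ.
1 GeV → c/ℏ × (1 GeV in J) = 4.552 × 10³² m/s².
Result: 470 × 4.552 × 10³² = 2.140 × 10³⁵ m/s².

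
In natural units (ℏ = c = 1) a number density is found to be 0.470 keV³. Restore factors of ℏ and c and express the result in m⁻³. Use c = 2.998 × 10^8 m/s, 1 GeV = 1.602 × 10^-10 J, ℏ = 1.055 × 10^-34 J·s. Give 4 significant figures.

Number density is [L]⁻³ = [E]³/(ℏc)³.
1 GeV³ → 1/(ℏc)³ × (1 GeV in J)³ = 1.299 × 10^47 m⁻³.
Convert the energy scale: 0.470 keV³ = 4.70 × 10^-19 GeV³.
Result: 4.70 × 10^-19 × 1.299 × 10^47 = 6.107 × 10^28 m⁻³.

6.107 × 10^28 m⁻³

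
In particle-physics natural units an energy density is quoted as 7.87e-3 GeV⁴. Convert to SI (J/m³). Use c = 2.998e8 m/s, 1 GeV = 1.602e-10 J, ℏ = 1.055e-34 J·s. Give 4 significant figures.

1.638e35 J/m³

[E]/[L]³ = [E]⁴/(ℏc)³; restore (ℏc)⁻³.
1 GeV⁴ → 1/(ℏc)³ × (1 GeV in J)⁴ = 2.082e37 J/m³.
Result: 7.87e-3 × 2.082e37 = 1.638e35 J/m³.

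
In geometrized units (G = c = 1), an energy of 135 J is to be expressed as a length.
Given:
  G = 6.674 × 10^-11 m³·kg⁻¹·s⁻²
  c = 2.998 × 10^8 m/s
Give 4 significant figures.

Energy → length via G/c⁴.
135 J × (G/c⁴) = 1.115 × 10^-42 m

1.115 × 10^-42 m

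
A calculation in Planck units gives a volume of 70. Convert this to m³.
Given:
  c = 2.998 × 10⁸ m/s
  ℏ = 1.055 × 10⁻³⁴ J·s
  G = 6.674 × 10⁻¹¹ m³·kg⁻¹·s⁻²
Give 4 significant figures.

2.957 × 10⁻¹⁰³ m³

One Planck volume: V_P = (ℏG/c³)^(3/2) = 4.224 × 10⁻¹⁰⁵ m³.
70 × 4.224 × 10⁻¹⁰⁵ m³ = 2.957 × 10⁻¹⁰³ m³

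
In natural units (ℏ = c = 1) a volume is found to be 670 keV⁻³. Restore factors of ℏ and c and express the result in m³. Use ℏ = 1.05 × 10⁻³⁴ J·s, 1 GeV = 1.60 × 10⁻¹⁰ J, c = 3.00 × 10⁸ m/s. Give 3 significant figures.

5.11 × 10⁻²⁷ m³

Volume is [L]³ = [E]⁻³·(ℏc)³.
1 GeV⁻³ → (ℏc)³ × (1 GeV in J)⁻³ = 7.63 × 10⁻⁴⁸ m³.
Convert the energy scale: 670 keV⁻³ = 6.70 × 10²⁰ GeV⁻³.
Result: 6.70 × 10²⁰ × 7.63 × 10⁻⁴⁸ = 5.11 × 10⁻²⁷ m³.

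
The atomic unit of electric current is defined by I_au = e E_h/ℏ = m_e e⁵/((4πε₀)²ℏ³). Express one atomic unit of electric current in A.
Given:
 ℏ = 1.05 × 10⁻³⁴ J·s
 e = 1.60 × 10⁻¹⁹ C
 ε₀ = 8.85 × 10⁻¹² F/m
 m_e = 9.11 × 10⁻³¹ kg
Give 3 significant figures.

I_au = e E_h/ℏ = m_e e⁵/((4πε₀)²ℏ³)
E_h = 4.38 × 10⁻¹⁸ J
e·E_h/ℏ = 6.67 × 10⁻³ A

6.67 × 10⁻³ A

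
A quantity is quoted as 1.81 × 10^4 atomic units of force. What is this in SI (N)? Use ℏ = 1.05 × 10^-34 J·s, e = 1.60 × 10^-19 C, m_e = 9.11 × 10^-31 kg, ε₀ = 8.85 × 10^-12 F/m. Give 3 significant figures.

One atomic unit of force: F_au = E_h/a₀ = m_e²e⁶/((4πε₀)³ℏ⁴) = 8.33 × 10^-8 N.
1.81 × 10^4 × 8.33 × 10^-8 N = 1.51 × 10^-3 N

1.51 × 10^-3 N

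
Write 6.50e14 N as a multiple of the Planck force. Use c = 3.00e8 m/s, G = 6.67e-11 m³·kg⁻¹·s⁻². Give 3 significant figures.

Planck force: F_P = c⁴/G = 1.21e44 N.
6.50e14 / 1.21e44 = 5.35e-30

5.35e-30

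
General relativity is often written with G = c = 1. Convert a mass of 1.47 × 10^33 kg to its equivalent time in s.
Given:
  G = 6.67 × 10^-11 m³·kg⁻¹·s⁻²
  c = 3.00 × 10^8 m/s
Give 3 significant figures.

3.63 × 10^-3 s

Mass → time via G/c³.
1.47 × 10^33 kg × (G/c³) = 3.63 × 10^-3 s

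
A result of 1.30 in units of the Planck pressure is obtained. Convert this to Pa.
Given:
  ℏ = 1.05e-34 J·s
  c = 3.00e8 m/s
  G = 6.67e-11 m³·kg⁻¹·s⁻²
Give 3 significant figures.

6.09e113 Pa

One Planck pressure: p_P = c⁷/(ℏG²) = 4.68e113 Pa.
1.30 × 4.68e113 Pa = 6.09e113 Pa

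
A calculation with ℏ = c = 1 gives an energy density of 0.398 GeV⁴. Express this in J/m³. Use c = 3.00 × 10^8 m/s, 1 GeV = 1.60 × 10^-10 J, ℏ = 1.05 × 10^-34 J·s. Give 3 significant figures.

8.35 × 10^36 J/m³

[E]/[L]³ = [E]⁴/(ℏc)³; restore (ℏc)⁻³.
1 GeV⁴ → 1/(ℏc)³ × (1 GeV in J)⁴ = 2.10 × 10^37 J/m³.
Result: 0.398 × 2.10 × 10^37 = 8.35 × 10^36 J/m³.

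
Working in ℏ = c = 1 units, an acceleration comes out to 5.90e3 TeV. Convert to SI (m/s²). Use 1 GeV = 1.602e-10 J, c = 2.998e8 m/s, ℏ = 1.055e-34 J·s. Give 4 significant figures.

Acceleration is [L]/[T]² = c·[E]/ℏ.
1 GeV → c/ℏ × (1 GeV in J) = 4.552e32 m/s².
Convert the energy scale: 5.90e3 TeV = 5.90e6 GeV.
Result: 5.90e6 × 4.552e32 = 2.686e39 m/s².

2.686e39 m/s²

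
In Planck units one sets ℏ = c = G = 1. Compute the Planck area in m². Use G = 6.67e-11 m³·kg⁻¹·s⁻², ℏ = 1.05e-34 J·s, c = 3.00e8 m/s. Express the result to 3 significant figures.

2.59e-70 m²

A_P = ℏG/c³
  = 7.00e-45 / 2.70e25
  = 2.59e-70 m²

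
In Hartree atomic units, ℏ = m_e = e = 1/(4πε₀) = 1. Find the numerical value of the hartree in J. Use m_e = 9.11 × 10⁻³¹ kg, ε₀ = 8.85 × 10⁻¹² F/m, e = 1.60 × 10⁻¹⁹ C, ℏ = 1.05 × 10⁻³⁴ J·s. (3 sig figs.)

From ℏ = m_e = e = 1/(4πε₀) = 1 the energy scale is E_h = m_e e⁴/(4πε₀ℏ)².
  = 5.97 × 10⁻¹⁰⁶ / 1.36 × 10⁻⁸⁸
  = 4.38 × 10⁻¹⁸ J

4.38 × 10⁻¹⁸ J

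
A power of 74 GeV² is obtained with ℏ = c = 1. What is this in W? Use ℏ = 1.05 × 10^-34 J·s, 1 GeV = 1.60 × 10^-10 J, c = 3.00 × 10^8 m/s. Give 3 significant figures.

Power is [E]/[T] = [E]²/ℏ.
1 GeV² → 1/ℏ × (1 GeV in J)² = 2.44 × 10^14 W.
Result: 74 × 2.44 × 10^14 = 1.80 × 10^16 W.

1.80 × 10^16 W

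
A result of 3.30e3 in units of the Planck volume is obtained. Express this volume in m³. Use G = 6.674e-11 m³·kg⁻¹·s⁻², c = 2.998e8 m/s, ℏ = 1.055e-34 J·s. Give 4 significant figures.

1.394e-101 m³

One Planck volume: V_P = (ℏG/c³)^(3/2) = 4.224e-105 m³.
3.30e3 × 4.224e-105 m³ = 1.394e-101 m³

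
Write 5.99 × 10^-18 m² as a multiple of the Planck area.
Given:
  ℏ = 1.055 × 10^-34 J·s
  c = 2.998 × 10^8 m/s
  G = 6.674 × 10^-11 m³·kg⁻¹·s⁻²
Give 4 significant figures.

2.292 × 10^52

Planck area: A_P = ℏG/c³ = 2.613 × 10^-70 m².
5.99 × 10^-18 / 2.613 × 10^-70 = 2.292 × 10^52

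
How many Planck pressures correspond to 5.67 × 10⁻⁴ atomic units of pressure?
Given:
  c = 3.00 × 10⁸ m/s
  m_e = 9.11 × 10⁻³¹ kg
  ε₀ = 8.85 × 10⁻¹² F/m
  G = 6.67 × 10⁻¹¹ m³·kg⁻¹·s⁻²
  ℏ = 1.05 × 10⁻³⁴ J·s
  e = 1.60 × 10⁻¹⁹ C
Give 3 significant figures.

atomic unit of pressure: P_au = E_h/a₀³ = m_e⁴e¹⁰/((4πε₀)⁵ℏ⁸) = 3.01 × 10¹³ Pa
Planck pressure: p_P = c⁷/(ℏG²) = 4.68 × 10¹¹³ Pa
5.67 × 10⁻⁴ × 3.01 × 10¹³ / 4.68 × 10¹¹³ = 3.65 × 10⁻¹⁰⁴

3.65 × 10⁻¹⁰⁴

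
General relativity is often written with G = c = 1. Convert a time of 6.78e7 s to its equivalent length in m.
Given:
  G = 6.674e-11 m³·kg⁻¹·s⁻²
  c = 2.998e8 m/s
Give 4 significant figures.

Time → length via c.
6.78e7 s × (c) = 2.033e16 m

2.033e16 m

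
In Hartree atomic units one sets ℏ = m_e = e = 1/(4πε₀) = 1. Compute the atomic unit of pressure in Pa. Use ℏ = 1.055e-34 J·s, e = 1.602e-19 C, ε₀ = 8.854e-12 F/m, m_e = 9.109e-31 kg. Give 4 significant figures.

P_au = E_h/a₀³ = m_e⁴e¹⁰/((4πε₀)⁵ℏ⁸)
E_h = 4.354e-18 J
a₀ = 5.297e-11 m
E_h/a₀³ = 2.929e13 Pa

2.929e13 Pa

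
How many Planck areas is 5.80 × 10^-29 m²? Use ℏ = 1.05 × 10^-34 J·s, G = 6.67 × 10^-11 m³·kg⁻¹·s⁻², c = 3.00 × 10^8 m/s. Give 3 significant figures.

Planck area: A_P = ℏG/c³ = 2.59 × 10^-70 m².
5.80 × 10^-29 / 2.59 × 10^-70 = 2.24 × 10^41

2.24 × 10^41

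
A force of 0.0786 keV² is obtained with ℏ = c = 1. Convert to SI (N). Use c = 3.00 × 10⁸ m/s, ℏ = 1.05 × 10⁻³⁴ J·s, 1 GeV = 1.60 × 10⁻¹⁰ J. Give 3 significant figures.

Force is [E]/[L] = [E]²/(ℏc); restore (ℏc)⁻¹.
1 GeV² → 1/(ℏc) × (1 GeV in J)² = 8.13 × 10⁵ N.
Convert the energy scale: 0.0786 keV² = 7.86 × 10⁻¹⁴ GeV².
Result: 7.86 × 10⁻¹⁴ × 8.13 × 10⁵ = 6.39 × 10⁻⁸ N.

6.39 × 10⁻⁸ N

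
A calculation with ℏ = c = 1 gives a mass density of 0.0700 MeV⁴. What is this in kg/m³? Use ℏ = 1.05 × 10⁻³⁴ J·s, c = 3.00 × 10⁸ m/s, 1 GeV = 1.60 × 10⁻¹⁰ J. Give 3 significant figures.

Mass density is [E]/(c²[L]³) = [E]⁴/(ℏ³c⁵).
1 GeV⁴ → 1/(ℏ³c⁵) × (1 GeV in J)⁴ = 2.33 × 10²⁰ kg/m³.
Convert the energy scale: 0.0700 MeV⁴ = 7.00 × 10⁻¹⁴ GeV⁴.
Result: 7.00 × 10⁻¹⁴ × 2.33 × 10²⁰ = 1.63 × 10⁷ kg/m³.

1.63 × 10⁷ kg/m³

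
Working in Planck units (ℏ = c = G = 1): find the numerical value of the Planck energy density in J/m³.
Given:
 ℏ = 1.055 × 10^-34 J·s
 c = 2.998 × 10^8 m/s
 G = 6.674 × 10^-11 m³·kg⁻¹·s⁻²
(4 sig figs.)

Dimensional analysis gives u_P = c⁷/(ℏG²).
  = 2.177 × 10^59 / 4.699 × 10^-55
  = 4.632 × 10^113 J/m³

4.632 × 10^113 J/m³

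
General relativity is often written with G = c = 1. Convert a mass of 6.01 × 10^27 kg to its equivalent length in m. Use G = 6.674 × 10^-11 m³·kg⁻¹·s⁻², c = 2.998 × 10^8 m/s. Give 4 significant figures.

4.463 m

In G = c = 1 units mass has dimensions of length; the conversion factor is G/c².
6.01 × 10^27 kg × (G/c²) = 4.463 m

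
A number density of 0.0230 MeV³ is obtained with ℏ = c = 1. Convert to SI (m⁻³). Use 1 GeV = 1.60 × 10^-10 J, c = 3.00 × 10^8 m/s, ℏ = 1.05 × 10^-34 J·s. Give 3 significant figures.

Number density is [L]⁻³ = [E]³/(ℏc)³.
1 GeV³ → 1/(ℏc)³ × (1 GeV in J)³ = 1.31 × 10^47 m⁻³.
Convert the energy scale: 0.0230 MeV³ = 2.30 × 10^-11 GeV³.
Result: 2.30 × 10^-11 × 1.31 × 10^47 = 3.01 × 10^36 m⁻³.

3.01 × 10^36 m⁻³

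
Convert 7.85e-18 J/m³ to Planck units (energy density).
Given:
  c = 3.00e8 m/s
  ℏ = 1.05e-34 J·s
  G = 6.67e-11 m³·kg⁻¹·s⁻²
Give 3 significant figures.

Planck energy density: u_P = c⁷/(ℏG²) = 4.68e113 J/m³.
7.85e-18 / 4.68e113 = 1.68e-131

1.68e-131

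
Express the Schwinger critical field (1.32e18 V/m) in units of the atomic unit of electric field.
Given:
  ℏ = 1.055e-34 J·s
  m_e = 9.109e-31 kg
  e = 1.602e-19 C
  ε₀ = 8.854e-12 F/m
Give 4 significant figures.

2.573e6

atomic unit of electric field: E_au = E_h/(e a₀) = m_e²e⁵/((4πε₀)³ℏ⁴) = 5.131e11 V/m.
1.32e18 / 5.131e11 = 2.573e6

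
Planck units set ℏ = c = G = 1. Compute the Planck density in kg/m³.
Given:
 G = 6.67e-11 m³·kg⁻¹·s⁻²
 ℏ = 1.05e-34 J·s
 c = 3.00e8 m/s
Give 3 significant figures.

Dimensional analysis gives ρ_P = c⁵/(ℏG²).
  = 2.43e42 / 4.67e-55
  = 5.20e96 kg/m³

5.20e96 kg/m³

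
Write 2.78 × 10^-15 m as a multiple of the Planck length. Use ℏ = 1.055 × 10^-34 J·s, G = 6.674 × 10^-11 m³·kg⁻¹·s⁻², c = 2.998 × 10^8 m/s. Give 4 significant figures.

1.720 × 10^20

Planck length: ℓ_P = √(ℏG/c³) = 1.616 × 10^-35 m.
2.78 × 10^-15 / 1.616 × 10^-35 = 1.720 × 10^20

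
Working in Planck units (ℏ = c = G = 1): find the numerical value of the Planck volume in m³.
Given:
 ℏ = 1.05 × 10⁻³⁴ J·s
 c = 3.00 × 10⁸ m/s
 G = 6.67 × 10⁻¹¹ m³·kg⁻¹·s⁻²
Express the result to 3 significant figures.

Dimensional analysis gives V_P = (ℏG/c³)^(3/2).
  = √(1.75 × 10⁻²⁰⁹)
  = 4.18 × 10⁻¹⁰⁵ m³

4.18 × 10⁻¹⁰⁵ m³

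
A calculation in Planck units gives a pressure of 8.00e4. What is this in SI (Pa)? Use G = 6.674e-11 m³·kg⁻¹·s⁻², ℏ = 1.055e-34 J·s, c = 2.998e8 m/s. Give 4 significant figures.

3.706e118 Pa

One Planck pressure: p_P = c⁷/(ℏG²) = 4.632e113 Pa.
8.00e4 × 4.632e113 Pa = 3.706e118 Pa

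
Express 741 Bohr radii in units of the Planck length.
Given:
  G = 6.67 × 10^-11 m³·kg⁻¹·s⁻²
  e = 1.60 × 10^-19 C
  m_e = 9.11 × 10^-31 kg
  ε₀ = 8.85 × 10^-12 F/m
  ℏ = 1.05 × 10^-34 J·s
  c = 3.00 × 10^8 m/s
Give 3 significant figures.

Bohr radius: a₀ = 4πε₀ℏ²/(m_e e²) = 5.26 × 10^-11 m
Planck length: ℓ_P = √(ℏG/c³) = 1.61 × 10^-35 m
741 × 5.26 × 10^-11 / 1.61 × 10^-35 = 2.42 × 10^27

2.42 × 10^27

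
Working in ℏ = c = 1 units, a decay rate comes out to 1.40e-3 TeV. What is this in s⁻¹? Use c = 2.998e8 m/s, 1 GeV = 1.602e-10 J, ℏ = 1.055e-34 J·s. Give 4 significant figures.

2.126e24 s⁻¹

A rate is [E]/ℏ; divide by ℏ.
1 GeV → 1/ℏ × (1 GeV in J) = 1.518e24 s⁻¹.
Convert the energy scale: 1.40e-3 TeV = 1.40 GeV.
Result: 1.40 × 1.518e24 = 2.126e24 s⁻¹.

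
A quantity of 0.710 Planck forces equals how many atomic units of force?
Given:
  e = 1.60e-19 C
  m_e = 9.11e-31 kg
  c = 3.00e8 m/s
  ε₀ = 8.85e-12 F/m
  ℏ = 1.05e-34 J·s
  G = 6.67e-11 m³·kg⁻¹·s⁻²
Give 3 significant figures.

1.04e51

Planck force: F_P = c⁴/G = 1.21e44 N
atomic unit of force: F_au = E_h/a₀ = m_e²e⁶/((4πε₀)³ℏ⁴) = 8.33e-8 N
0.710 × 1.21e44 / 8.33e-8 = 1.04e51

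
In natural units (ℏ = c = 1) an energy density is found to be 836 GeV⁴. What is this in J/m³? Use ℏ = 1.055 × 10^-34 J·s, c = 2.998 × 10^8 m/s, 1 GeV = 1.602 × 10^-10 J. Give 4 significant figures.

1.740 × 10^40 J/m³

[E]/[L]³ = [E]⁴/(ℏc)³; restore (ℏc)⁻³.
1 GeV⁴ → 1/(ℏc)³ × (1 GeV in J)⁴ = 2.082 × 10^37 J/m³.
Result: 836 × 2.082 × 10^37 = 1.740 × 10^40 J/m³.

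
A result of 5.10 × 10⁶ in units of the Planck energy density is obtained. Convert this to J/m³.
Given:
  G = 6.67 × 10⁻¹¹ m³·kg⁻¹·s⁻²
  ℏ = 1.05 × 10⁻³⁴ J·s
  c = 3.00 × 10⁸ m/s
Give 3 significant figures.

2.39 × 10¹²⁰ J/m³

One Planck energy density: u_P = c⁷/(ℏG²) = 4.68 × 10¹¹³ J/m³.
5.10 × 10⁶ × 4.68 × 10¹¹³ J/m³ = 2.39 × 10¹²⁰ J/m³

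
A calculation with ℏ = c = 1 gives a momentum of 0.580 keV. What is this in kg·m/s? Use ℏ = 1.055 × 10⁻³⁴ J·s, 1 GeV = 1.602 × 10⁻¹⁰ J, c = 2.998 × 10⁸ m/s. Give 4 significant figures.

Momentum is [E]/c; divide by c.
1 GeV → 1/c × (1 GeV in J) = 5.344 × 10⁻¹⁹ kg·m/s.
Convert the energy scale: 0.580 keV = 5.80 × 10⁻⁷ GeV.
Result: 5.80 × 10⁻⁷ × 5.344 × 10⁻¹⁹ = 3.099 × 10⁻²⁵ kg·m/s.

3.099 × 10⁻²⁵ kg·m/s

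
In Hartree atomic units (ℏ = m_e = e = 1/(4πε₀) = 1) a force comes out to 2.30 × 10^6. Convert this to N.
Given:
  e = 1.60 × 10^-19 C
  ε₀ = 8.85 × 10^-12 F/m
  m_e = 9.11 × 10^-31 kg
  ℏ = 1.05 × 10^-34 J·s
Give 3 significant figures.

0.192 N

One atomic unit of force: F_au = E_h/a₀ = m_e²e⁶/((4πε₀)³ℏ⁴) = 8.33 × 10^-8 N.
2.30 × 10^6 × 8.33 × 10^-8 N = 0.192 N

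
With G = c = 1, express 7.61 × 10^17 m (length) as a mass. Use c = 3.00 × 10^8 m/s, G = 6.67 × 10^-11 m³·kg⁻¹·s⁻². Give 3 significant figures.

1.03 × 10^45 kg

Length → mass via c²/G.
7.61 × 10^17 m × (c²/G) = 1.03 × 10^45 kg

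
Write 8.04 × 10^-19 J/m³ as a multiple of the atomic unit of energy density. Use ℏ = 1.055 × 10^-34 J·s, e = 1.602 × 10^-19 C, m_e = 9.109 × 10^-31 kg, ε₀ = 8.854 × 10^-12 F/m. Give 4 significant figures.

2.745 × 10^-32

atomic unit of energy density: u_au = E_h/a₀³ = m_e⁴e¹⁰/((4πε₀)⁵ℏ⁸) = 2.929 × 10^13 J/m³.
8.04 × 10^-19 / 2.929 × 10^13 = 2.745 × 10^-32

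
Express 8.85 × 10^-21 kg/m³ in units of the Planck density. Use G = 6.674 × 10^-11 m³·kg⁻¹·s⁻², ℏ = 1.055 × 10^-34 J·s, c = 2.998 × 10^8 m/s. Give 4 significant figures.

Planck density: ρ_P = c⁵/(ℏG²) = 5.154 × 10^96 kg/m³.
8.85 × 10^-21 / 5.154 × 10^96 = 1.717 × 10^-117

1.717 × 10^-117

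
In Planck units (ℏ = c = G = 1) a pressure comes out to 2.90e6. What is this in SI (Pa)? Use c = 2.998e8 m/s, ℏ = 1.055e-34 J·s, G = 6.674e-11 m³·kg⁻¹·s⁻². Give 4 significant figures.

1.343e120 Pa

One Planck pressure: p_P = c⁷/(ℏG²) = 4.632e113 Pa.
2.90e6 × 4.632e113 Pa = 1.343e120 Pa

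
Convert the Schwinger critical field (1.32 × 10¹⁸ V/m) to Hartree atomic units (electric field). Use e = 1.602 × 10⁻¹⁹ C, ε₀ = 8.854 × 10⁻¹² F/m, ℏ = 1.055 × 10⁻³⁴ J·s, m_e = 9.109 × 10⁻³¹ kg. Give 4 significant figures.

2.573 × 10⁶

atomic unit of electric field: E_au = E_h/(e a₀) = m_e²e⁵/((4πε₀)³ℏ⁴) = 5.131 × 10¹¹ V/m.
1.32 × 10¹⁸ / 5.131 × 10¹¹ = 2.573 × 10⁶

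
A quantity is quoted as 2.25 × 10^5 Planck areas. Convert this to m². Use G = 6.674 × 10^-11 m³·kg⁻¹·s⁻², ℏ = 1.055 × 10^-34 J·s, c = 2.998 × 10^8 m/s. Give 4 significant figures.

5.879 × 10^-65 m²

One Planck area: A_P = ℏG/c³ = 2.613 × 10^-70 m².
2.25 × 10^5 × 2.613 × 10^-70 m² = 5.879 × 10^-65 m²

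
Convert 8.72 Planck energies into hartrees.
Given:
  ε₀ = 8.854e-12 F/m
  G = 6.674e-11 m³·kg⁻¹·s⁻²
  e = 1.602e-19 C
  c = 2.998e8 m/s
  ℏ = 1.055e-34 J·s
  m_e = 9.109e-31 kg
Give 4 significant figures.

Planck energy: E_P = √(ℏc⁵/G) = 1.957e9 J
hartree: E_h = m_e e⁴/(4πε₀ℏ)² = 4.354e-18 J
8.72 × 1.957e9 / 4.354e-18 = 3.918e27

3.918e27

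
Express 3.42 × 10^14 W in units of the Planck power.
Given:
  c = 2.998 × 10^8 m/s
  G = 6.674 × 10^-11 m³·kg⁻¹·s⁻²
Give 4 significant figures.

Planck power: P_P = c⁵/G = 3.629 × 10^52 W.
3.42 × 10^14 / 3.629 × 10^52 = 9.424 × 10^-39

9.424 × 10^-39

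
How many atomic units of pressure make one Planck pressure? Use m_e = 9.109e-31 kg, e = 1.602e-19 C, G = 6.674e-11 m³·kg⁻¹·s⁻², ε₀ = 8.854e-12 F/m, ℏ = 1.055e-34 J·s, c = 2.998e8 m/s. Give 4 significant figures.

Planck pressure: p_P = c⁷/(ℏG²) = 4.632e113 Pa
atomic unit of pressure: P_au = E_h/a₀³ = m_e⁴e¹⁰/((4πε₀)⁵ℏ⁸) = 2.929e13 Pa
ratio = 4.632e113 / 2.929e13 = 1.581e100

1.581e100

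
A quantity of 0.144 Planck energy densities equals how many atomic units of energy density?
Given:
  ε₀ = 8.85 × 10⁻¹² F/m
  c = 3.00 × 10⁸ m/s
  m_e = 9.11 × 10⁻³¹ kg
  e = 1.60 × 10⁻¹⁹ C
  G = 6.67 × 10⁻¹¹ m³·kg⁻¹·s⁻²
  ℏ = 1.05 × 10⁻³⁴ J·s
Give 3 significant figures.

2.24 × 10⁹⁹

Planck energy density: u_P = c⁷/(ℏG²) = 4.68 × 10¹¹³ J/m³
atomic unit of energy density: u_au = E_h/a₀³ = m_e⁴e¹⁰/((4πε₀)⁵ℏ⁸) = 3.01 × 10¹³ J/m³
0.144 × 4.68 × 10¹¹³ / 3.01 × 10¹³ = 2.24 × 10⁹⁹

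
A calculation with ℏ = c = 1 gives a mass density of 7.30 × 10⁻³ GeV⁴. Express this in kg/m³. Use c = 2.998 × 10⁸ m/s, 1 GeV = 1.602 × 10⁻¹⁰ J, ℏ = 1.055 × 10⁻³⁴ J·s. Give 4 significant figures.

1.691 × 10¹⁸ kg/m³

Mass density is [E]/(c²[L]³) = [E]⁴/(ℏ³c⁵).
1 GeV⁴ → 1/(ℏ³c⁵) × (1 GeV in J)⁴ = 2.316 × 10²⁰ kg/m³.
Result: 7.30 × 10⁻³ × 2.316 × 10²⁰ = 1.691 × 10¹⁸ kg/m³.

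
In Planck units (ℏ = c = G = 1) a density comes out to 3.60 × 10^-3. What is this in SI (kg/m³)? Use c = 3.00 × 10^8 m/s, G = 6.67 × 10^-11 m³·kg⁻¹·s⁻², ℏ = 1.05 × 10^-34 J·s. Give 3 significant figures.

One Planck density: ρ_P = c⁵/(ℏG²) = 5.20 × 10^96 kg/m³.
3.60 × 10^-3 × 5.20 × 10^96 kg/m³ = 1.87 × 10^94 kg/m³

1.87 × 10^94 kg/m³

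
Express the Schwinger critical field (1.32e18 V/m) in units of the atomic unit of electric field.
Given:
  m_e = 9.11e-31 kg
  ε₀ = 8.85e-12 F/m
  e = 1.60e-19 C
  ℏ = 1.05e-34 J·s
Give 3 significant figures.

atomic unit of electric field: E_au = E_h/(e a₀) = m_e²e⁵/((4πε₀)³ℏ⁴) = 5.20e11 V/m.
1.32e18 / 5.20e11 = 2.54e6

2.54e6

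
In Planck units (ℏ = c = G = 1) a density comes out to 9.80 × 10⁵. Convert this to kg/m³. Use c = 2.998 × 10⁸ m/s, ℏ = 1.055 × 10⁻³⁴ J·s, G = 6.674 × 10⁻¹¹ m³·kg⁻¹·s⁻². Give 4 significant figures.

One Planck density: ρ_P = c⁵/(ℏG²) = 5.154 × 10⁹⁶ kg/m³.
9.80 × 10⁵ × 5.154 × 10⁹⁶ kg/m³ = 5.051 × 10¹⁰² kg/m³

5.051 × 10¹⁰² kg/m³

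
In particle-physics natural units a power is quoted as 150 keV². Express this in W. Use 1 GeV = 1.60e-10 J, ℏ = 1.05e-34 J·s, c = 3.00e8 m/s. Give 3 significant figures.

Power is [E]/[T] = [E]²/ℏ.
1 GeV² → 1/ℏ × (1 GeV in J)² = 2.44e14 W.
Convert the energy scale: 150 keV² = 1.50e-10 GeV².
Result: 1.50e-10 × 2.44e14 = 3.66e4 W.

3.66e4 W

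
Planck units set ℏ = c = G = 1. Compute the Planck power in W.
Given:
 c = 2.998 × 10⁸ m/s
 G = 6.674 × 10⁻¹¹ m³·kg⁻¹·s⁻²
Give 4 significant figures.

3.629 × 10⁵² W

From ℏ = c = G = 1 the power scale is P_P = c⁵/G.
  = 2.422 × 10⁴² / 6.674 × 10⁻¹¹
  = 3.629 × 10⁵² W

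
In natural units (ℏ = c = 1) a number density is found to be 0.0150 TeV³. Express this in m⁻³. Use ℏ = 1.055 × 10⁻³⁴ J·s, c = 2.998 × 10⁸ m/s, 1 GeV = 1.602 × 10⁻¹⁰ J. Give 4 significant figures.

1.949 × 10⁵⁴ m⁻³

Number density is [L]⁻³ = [E]³/(ℏc)³.
1 GeV³ → 1/(ℏc)³ × (1 GeV in J)³ = 1.299 × 10⁴⁷ m⁻³.
Convert the energy scale: 0.0150 TeV³ = 1.50 × 10⁷ GeV³.
Result: 1.50 × 10⁷ × 1.299 × 10⁴⁷ = 1.949 × 10⁵⁴ m⁻³.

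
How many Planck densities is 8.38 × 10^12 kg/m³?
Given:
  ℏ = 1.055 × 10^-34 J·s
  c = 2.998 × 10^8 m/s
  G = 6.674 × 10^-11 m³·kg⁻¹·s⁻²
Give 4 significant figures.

1.626 × 10^-84

Planck density: ρ_P = c⁵/(ℏG²) = 5.154 × 10^96 kg/m³.
8.38 × 10^12 / 5.154 × 10^96 = 1.626 × 10^-84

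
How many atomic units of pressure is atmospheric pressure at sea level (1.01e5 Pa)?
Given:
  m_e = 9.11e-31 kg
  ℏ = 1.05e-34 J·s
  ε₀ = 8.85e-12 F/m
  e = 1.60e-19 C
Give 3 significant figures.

3.35e-9

atomic unit of pressure: P_au = E_h/a₀³ = m_e⁴e¹⁰/((4πε₀)⁵ℏ⁸) = 3.01e13 Pa.
1.01e5 / 3.01e13 = 3.35e-9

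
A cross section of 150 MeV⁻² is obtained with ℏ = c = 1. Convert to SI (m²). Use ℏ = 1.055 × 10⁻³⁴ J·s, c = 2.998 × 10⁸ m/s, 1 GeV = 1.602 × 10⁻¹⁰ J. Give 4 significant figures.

5.847 × 10⁻²⁴ m²

Area is [L]² = [E]⁻²·(ℏc)²; restore (ℏc)².
1 GeV⁻² → (ℏc)² × (1 GeV in J)⁻² = 3.898 × 10⁻³² m².
Convert the energy scale: 150 MeV⁻² = 1.50 × 10⁸ GeV⁻².
Result: 1.50 × 10⁸ × 3.898 × 10⁻³² = 5.847 × 10⁻²⁴ m².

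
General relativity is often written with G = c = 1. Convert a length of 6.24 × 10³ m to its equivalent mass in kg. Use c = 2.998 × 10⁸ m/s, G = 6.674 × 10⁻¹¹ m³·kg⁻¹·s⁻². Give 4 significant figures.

Length → mass via c²/G.
6.24 × 10³ m × (c²/G) = 8.404 × 10³⁰ kg

8.404 × 10³⁰ kg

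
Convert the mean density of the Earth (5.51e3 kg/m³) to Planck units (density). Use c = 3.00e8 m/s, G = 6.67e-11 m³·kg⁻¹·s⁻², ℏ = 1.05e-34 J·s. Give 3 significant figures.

Planck density: ρ_P = c⁵/(ℏG²) = 5.20e96 kg/m³.
5.51e3 / 5.20e96 = 1.06e-93

1.06e-93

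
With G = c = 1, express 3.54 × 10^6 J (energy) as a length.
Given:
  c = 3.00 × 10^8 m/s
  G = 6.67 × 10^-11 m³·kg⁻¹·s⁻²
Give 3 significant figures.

2.92 × 10^-38 m

Energy → length via G/c⁴.
3.54 × 10^6 J × (G/c⁴) = 2.92 × 10^-38 m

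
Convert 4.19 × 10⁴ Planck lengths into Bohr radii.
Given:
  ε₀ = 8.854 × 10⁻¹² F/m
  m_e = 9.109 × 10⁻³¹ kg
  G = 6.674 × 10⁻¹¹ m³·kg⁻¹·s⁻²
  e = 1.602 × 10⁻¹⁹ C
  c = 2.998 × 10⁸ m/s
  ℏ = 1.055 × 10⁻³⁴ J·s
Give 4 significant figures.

Planck length: ℓ_P = √(ℏG/c³) = 1.616 × 10⁻³⁵ m
Bohr radius: a₀ = 4πε₀ℏ²/(m_e e²) = 5.297 × 10⁻¹¹ m
4.19 × 10⁴ × 1.616 × 10⁻³⁵ / 5.297 × 10⁻¹¹ = 1.279 × 10⁻²⁰

1.279 × 10⁻²⁰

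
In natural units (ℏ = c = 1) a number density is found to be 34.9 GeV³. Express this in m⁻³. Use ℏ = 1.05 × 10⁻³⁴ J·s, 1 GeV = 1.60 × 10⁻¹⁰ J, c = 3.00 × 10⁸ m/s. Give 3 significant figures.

Number density is [L]⁻³ = [E]³/(ℏc)³.
1 GeV³ → 1/(ℏc)³ × (1 GeV in J)³ = 1.31 × 10⁴⁷ m⁻³.
Result: 34.9 × 1.31 × 10⁴⁷ = 4.57 × 10⁴⁸ m⁻³.

4.57 × 10⁴⁸ m⁻³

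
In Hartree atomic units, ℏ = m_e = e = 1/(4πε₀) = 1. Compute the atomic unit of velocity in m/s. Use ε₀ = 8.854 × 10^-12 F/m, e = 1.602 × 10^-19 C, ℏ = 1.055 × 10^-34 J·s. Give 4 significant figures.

From ℏ = m_e = e = 1/(4πε₀) = 1 the velocity scale is v_au = e²/(4πε₀ℏ).
  = 2.566 × 10^-38 / 1.174 × 10^-44
  = 2.186 × 10^6 m/s

2.186 × 10^6 m/s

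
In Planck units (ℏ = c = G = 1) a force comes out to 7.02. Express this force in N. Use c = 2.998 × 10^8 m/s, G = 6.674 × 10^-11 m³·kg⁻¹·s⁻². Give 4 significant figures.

One Planck force: F_P = c⁴/G = 1.210 × 10^44 N.
7.02 × 1.210 × 10^44 N = 8.497 × 10^44 N

8.497 × 10^44 N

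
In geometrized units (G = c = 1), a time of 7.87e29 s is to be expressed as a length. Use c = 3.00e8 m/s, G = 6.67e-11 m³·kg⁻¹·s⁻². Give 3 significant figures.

Time → length via c.
7.87e29 s × (c) = 2.36e38 m

2.36e38 m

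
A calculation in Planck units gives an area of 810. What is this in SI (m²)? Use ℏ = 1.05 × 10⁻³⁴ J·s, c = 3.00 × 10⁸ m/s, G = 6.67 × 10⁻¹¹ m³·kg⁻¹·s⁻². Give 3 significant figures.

One Planck area: A_P = ℏG/c³ = 2.59 × 10⁻⁷⁰ m².
810 × 2.59 × 10⁻⁷⁰ m² = 2.10 × 10⁻⁶⁷ m²

2.10 × 10⁻⁶⁷ m²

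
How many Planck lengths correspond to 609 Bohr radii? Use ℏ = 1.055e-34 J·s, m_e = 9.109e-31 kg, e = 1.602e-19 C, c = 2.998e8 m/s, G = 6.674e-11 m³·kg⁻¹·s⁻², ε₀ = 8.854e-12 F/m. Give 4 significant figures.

1.996e27

Bohr radius: a₀ = 4πε₀ℏ²/(m_e e²) = 5.297e-11 m
Planck length: ℓ_P = √(ℏG/c³) = 1.616e-35 m
609 × 5.297e-11 / 1.616e-35 = 1.996e27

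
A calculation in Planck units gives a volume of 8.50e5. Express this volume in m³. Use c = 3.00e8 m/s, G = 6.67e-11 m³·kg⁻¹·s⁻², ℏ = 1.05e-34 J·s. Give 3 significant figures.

3.55e-99 m³

One Planck volume: V_P = (ℏG/c³)^(3/2) = 4.18e-105 m³.
8.50e5 × 4.18e-105 m³ = 3.55e-99 m³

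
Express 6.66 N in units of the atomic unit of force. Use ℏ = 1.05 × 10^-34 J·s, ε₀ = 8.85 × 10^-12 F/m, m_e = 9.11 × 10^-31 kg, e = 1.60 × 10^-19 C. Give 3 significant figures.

8.00 × 10^7

atomic unit of force: F_au = E_h/a₀ = m_e²e⁶/((4πε₀)³ℏ⁴) = 8.33 × 10^-8 N.
6.66 / 8.33 × 10^-8 = 8.00 × 10^7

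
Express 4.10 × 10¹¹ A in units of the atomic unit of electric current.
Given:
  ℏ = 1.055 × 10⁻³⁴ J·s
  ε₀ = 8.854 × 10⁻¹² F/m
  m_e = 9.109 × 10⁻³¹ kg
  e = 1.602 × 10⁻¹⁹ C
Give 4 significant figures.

6.201 × 10¹³

atomic unit of electric current: I_au = e E_h/ℏ = m_e e⁵/((4πε₀)²ℏ³) = 6.612 × 10⁻³ A.
4.10 × 10¹¹ / 6.612 × 10⁻³ = 6.201 × 10¹³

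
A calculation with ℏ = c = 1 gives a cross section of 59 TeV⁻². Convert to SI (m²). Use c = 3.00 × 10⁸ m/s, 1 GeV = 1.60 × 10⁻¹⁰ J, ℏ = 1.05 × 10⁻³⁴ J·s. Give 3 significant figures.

2.29 × 10⁻³⁶ m²

Area is [L]² = [E]⁻²·(ℏc)²; restore (ℏc)².
1 GeV⁻² → (ℏc)² × (1 GeV in J)⁻² = 3.88 × 10⁻³² m².
Convert the energy scale: 59 TeV⁻² = 5.90 × 10⁻⁵ GeV⁻².
Result: 5.90 × 10⁻⁵ × 3.88 × 10⁻³² = 2.29 × 10⁻³⁶ m².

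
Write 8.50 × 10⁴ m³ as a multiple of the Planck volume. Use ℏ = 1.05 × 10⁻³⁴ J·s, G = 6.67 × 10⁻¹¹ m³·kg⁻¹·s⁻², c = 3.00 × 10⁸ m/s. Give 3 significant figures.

Planck volume: V_P = (ℏG/c³)^(3/2) = 4.18 × 10⁻¹⁰⁵ m³.
8.50 × 10⁴ / 4.18 × 10⁻¹⁰⁵ = 2.03 × 10¹⁰⁹

2.03 × 10¹⁰⁹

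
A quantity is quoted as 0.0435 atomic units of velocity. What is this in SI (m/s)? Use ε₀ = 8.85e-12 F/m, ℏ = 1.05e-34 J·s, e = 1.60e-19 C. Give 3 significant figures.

One atomic unit of velocity: v_au = e²/(4πε₀ℏ) = 2.19e6 m/s.
0.0435 × 2.19e6 m/s = 9.54e4 m/s

9.54e4 m/s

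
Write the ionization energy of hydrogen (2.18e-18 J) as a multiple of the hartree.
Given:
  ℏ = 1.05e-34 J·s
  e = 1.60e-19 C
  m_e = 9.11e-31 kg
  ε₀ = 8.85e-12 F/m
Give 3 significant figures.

0.498

hartree: E_h = m_e e⁴/(4πε₀ℏ)² = 4.38e-18 J.
2.18e-18 / 4.38e-18 = 0.498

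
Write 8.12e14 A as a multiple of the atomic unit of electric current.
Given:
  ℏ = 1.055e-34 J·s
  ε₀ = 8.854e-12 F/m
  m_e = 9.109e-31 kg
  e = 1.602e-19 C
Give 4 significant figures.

atomic unit of electric current: I_au = e E_h/ℏ = m_e e⁵/((4πε₀)²ℏ³) = 6.612e-3 A.
8.12e14 / 6.612e-3 = 1.228e17

1.228e17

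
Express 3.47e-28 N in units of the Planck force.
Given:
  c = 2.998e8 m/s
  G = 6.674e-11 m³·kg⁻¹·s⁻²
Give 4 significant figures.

Planck force: F_P = c⁴/G = 1.210e44 N.
3.47e-28 / 1.210e44 = 2.867e-72

2.867e-72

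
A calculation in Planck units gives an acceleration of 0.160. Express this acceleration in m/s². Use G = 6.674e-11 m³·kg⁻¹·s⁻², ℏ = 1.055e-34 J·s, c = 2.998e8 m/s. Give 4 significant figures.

One Planck acceleration: a_P = √(c⁷/(ℏG)) = 5.560e51 m/s².
0.160 × 5.560e51 m/s² = 8.896e50 m/s²

8.896e50 m/s²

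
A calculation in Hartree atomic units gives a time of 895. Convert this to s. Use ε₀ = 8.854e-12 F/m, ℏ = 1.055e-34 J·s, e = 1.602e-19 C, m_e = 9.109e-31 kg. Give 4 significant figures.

One atomic unit of time: τ_au = (4πε₀)²ℏ³/(m_e e⁴) = 2.423e-17 s.
895 × 2.423e-17 s = 2.168e-14 s

2.168e-14 s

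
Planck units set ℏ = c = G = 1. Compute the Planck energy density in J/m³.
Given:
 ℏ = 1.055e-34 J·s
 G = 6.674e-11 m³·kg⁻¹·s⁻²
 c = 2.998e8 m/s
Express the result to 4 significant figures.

The unique combination of the constants set to 1 with dimensions of energy density is u_P = c⁷/(ℏG²).
  = 2.177e59 / 4.699e-55
  = 4.632e113 J/m³

4.632e113 J/m³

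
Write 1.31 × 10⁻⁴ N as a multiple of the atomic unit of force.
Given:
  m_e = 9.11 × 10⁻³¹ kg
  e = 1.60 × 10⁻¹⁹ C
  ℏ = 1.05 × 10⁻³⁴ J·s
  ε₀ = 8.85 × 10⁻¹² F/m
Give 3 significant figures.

1.57 × 10³

atomic unit of force: F_au = E_h/a₀ = m_e²e⁶/((4πε₀)³ℏ⁴) = 8.33 × 10⁻⁸ N.
1.31 × 10⁻⁴ / 8.33 × 10⁻⁸ = 1.57 × 10³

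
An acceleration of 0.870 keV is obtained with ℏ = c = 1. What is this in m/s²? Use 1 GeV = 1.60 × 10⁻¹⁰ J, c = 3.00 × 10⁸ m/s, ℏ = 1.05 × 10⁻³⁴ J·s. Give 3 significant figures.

Acceleration is [L]/[T]² = c·[E]/ℏ.
1 GeV → c/ℏ × (1 GeV in J) = 4.57 × 10³² m/s².
Convert the energy scale: 0.870 keV = 8.70 × 10⁻⁷ GeV.
Result: 8.70 × 10⁻⁷ × 4.57 × 10³² = 3.98 × 10²⁶ m/s².

3.98 × 10²⁶ m/s²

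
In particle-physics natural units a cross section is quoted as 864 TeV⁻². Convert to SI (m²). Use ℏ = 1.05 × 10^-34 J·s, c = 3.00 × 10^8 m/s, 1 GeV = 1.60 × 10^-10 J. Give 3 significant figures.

Area is [L]² = [E]⁻²·(ℏc)²; restore (ℏc)².
1 GeV⁻² → (ℏc)² × (1 GeV in J)⁻² = 3.88 × 10^-32 m².
Convert the energy scale: 864 TeV⁻² = 8.64 × 10^-4 GeV⁻².
Result: 8.64 × 10^-4 × 3.88 × 10^-32 = 3.35 × 10^-35 m².

3.35 × 10^-35 m²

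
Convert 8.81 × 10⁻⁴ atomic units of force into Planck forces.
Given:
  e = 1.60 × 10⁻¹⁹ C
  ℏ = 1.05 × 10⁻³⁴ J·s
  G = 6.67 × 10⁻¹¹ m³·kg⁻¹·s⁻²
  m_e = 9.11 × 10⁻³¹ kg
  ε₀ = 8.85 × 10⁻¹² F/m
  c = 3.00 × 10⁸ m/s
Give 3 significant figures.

6.04 × 10⁻⁵⁵

atomic unit of force: F_au = E_h/a₀ = m_e²e⁶/((4πε₀)³ℏ⁴) = 8.33 × 10⁻⁸ N
Planck force: F_P = c⁴/G = 1.21 × 10⁴⁴ N
8.81 × 10⁻⁴ × 8.33 × 10⁻⁸ / 1.21 × 10⁴⁴ = 6.04 × 10⁻⁵⁵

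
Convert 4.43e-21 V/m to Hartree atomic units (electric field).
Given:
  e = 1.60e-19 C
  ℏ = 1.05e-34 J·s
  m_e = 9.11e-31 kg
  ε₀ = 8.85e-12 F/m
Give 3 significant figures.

atomic unit of electric field: E_au = E_h/(e a₀) = m_e²e⁵/((4πε₀)³ℏ⁴) = 5.20e11 V/m.
4.43e-21 / 5.20e11 = 8.51e-33

8.51e-33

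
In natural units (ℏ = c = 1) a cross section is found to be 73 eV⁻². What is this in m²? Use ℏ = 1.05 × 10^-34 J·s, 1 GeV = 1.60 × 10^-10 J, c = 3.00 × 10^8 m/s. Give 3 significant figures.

Area is [L]² = [E]⁻²·(ℏc)²; restore (ℏc)².
1 GeV⁻² → (ℏc)² × (1 GeV in J)⁻² = 3.88 × 10^-32 m².
Convert the energy scale: 73 eV⁻² = 7.30 × 10^19 GeV⁻².
Result: 7.30 × 10^19 × 3.88 × 10^-32 = 2.83 × 10^-12 m².

2.83 × 10^-12 m²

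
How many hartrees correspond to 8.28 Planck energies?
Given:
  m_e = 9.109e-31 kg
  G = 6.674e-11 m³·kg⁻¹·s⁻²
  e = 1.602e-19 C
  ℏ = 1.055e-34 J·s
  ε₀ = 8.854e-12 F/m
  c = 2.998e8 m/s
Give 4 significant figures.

3.721e27

Planck energy: E_P = √(ℏc⁵/G) = 1.957e9 J
hartree: E_h = m_e e⁴/(4πε₀ℏ)² = 4.354e-18 J
8.28 × 1.957e9 / 4.354e-18 = 3.721e27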